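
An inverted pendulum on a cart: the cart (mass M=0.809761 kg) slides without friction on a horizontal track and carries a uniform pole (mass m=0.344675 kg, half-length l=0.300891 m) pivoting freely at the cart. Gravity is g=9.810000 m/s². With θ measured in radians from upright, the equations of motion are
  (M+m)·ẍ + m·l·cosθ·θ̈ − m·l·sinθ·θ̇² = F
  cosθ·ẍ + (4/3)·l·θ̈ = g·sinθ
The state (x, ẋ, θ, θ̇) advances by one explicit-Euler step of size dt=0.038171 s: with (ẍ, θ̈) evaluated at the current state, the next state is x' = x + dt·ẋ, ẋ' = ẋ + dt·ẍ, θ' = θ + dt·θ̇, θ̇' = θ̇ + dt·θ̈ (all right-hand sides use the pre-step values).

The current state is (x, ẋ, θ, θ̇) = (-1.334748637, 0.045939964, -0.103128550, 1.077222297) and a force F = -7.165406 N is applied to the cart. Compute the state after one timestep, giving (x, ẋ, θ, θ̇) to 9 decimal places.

(-1.332995063, -0.247907201, -0.062009898, 1.709686627)

sinθ=-0.102945843, cosθ=0.994686962
temp = (F + m·l·θ̇²·sinθ)/(M+m) = (-7.165406 + -0.012389063)/1.154436 = -6.217577296
θ̈ = (g·sinθ − cosθ·temp)/(l·(4/3 − m·cos²θ/(M+m))) = 16.569236584
ẍ = temp − m·l·θ̈·cosθ/(M+m) = -7.698178319
Euler: x'=-1.334748637+0.038171·0.045939964=-1.332995063, ẋ'=0.045939964+0.038171·-7.698178319=-0.247907201
       θ'=-0.103128550+0.038171·1.077222297=-0.062009898, θ̇'=1.077222297+0.038171·16.569236584=1.709686627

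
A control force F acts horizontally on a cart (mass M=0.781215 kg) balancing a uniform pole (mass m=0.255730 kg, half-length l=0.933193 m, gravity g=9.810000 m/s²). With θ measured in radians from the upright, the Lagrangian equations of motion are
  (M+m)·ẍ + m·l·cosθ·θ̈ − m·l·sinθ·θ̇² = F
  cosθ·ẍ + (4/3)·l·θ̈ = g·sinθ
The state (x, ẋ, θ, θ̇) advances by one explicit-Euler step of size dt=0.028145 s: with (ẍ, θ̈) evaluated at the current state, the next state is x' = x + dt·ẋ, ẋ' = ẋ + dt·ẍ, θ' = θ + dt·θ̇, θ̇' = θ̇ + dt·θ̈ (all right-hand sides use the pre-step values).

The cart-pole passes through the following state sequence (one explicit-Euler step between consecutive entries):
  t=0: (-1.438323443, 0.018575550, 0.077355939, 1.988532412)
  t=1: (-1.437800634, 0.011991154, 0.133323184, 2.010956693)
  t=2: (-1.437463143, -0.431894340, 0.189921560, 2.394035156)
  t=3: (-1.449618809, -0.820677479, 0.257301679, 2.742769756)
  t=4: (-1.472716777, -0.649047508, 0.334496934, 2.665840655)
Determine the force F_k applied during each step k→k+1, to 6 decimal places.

step 0→1:
  ẍ = (ẋ'−ẋ)/dt = (0.011991154−0.018575550)/0.028145 = -0.233946
  θ̈ = (θ̇'−θ̇)/dt = (2.010956693−1.988532412)/0.028145 = 0.796741
  sinθ=0.077279, cosθ=0.997010
  F = (M+m)·ẍ + m·l·cosθ·θ̈ − m·l·sinθ·θ̇² = -0.242589 + 0.189570 − 0.072925 = -0.125944
step 1→2:
  ẍ = (ẋ'−ẋ)/dt = (-0.431894340−0.011991154)/0.028145 = -15.771380
  θ̈ = (θ̇'−θ̇)/dt = (2.394035156−2.010956693)/0.028145 = 13.610889
  sinθ=0.132929, cosθ=0.991126
  F = (M+m)·ẍ + m·l·cosθ·θ̈ − m·l·sinθ·θ̇² = -16.354054 + 3.219351 − 0.128285 = -13.262988
step 2→3:
  ẍ = (ẋ'−ẋ)/dt = (-0.820677479−-0.431894340)/0.028145 = -13.813578
  θ̈ = (θ̇'−θ̇)/dt = (2.742769756−2.394035156)/0.028145 = 12.390641
  sinθ=0.188782, cosθ=0.982019
  F = (M+m)·ẍ + m·l·cosθ·θ̈ − m·l·sinθ·θ̇² = -14.323920 + 2.903801 − 0.258211 = -11.678330
step 3→4:
  ẍ = (ẋ'−ẋ)/dt = (-0.649047508−-0.820677479)/0.028145 = 6.098063
  θ̈ = (θ̇'−θ̇)/dt = (2.665840655−2.742769756)/0.028145 = -2.733313
  sinθ=0.254472, cosθ=0.967080
  F = (M+m)·ẍ + m·l·cosθ·θ̈ − m·l·sinθ·θ̇² = 6.323355 + -0.630819 − 0.456848 = 5.235688

F_0 = -0.125944 N
F_1 = -13.262988 N
F_2 = -11.678330 N
F_3 = 5.235688 N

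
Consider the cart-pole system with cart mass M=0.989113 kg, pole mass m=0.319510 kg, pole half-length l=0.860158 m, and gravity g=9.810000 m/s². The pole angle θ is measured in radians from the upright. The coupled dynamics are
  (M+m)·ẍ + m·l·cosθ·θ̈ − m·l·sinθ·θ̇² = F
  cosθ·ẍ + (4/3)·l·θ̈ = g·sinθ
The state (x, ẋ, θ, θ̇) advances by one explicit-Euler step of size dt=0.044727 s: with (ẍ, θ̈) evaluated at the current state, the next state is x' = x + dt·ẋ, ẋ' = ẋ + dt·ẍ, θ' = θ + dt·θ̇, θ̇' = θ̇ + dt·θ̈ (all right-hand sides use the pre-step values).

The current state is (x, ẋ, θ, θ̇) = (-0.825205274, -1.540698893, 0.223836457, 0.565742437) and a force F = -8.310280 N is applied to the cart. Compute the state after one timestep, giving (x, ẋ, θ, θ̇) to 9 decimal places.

(-0.894116113, -1.904853459, 0.249140419, 0.960261600)

sinθ=0.221971997, cosθ=0.975053041
temp = (F + m·l·θ̇²·sinθ)/(M+m) = (-8.310280 + 0.019525330)/1.308623 = -6.335479867
θ̈ = (g·sinθ − cosθ·temp)/(l·(4/3 − m·cos²θ/(M+m))) = 8.820604172
ẍ = temp − m·l·θ̈·cosθ/(M+m) = -8.141716780
Euler: x'=-0.825205274+0.044727·-1.540698893=-0.894116113, ẋ'=-1.540698893+0.044727·-8.141716780=-1.904853459
       θ'=0.223836457+0.044727·0.565742437=0.249140419, θ̇'=0.565742437+0.044727·8.820604172=0.960261600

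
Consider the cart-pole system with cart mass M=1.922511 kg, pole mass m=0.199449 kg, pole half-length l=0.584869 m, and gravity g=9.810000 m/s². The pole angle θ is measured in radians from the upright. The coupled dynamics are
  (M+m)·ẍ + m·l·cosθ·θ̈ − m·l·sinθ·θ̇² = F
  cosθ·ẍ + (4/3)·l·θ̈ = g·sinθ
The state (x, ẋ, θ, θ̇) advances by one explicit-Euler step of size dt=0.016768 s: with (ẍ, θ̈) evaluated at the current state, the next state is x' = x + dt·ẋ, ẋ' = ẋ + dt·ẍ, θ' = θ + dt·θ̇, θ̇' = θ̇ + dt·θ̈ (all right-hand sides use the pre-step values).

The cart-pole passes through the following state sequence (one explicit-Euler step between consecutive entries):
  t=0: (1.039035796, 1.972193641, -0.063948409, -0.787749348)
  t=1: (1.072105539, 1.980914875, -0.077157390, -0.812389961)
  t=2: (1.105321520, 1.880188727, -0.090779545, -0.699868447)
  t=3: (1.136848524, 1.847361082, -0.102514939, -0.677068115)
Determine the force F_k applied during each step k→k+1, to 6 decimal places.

F_0 = 0.937213 N
F_1 = -11.960317 N
F_2 = -3.991135 N

step 0→1:
  ẍ = (ẋ'−ẋ)/dt = (1.980914875−1.972193641)/0.016768 = 0.520112
  θ̈ = (θ̇'−θ̇)/dt = (-0.812389961−-0.787749348)/0.016768 = -1.469502
  sinθ=-0.063905, cosθ=0.997956
  F = (M+m)·ẍ + m·l·cosθ·θ̈ − m·l·sinθ·θ̇² = 1.103656 + -0.171069 − -0.004626 = 0.937213
step 1→2:
  ẍ = (ẋ'−ẋ)/dt = (1.880188727−1.980914875)/0.016768 = -6.007046
  θ̈ = (θ̇'−θ̇)/dt = (-0.699868447−-0.812389961)/0.016768 = 6.710491
  sinθ=-0.077081, cosθ=0.997025
  F = (M+m)·ẍ + m·l·cosθ·θ̈ − m·l·sinθ·θ̇² = -12.746711 + 0.780460 − -0.005934 = -11.960317
step 2→3:
  ẍ = (ẋ'−ẋ)/dt = (1.847361082−1.880188727)/0.016768 = -1.957756
  θ̈ = (θ̇'−θ̇)/dt = (-0.677068115−-0.699868447)/0.016768 = 1.359753
  sinθ=-0.090655, cosθ=0.995882
  F = (M+m)·ẍ + m·l·cosθ·θ̈ − m·l·sinθ·θ̇² = -4.154279 + 0.157964 − -0.005180 = -3.991135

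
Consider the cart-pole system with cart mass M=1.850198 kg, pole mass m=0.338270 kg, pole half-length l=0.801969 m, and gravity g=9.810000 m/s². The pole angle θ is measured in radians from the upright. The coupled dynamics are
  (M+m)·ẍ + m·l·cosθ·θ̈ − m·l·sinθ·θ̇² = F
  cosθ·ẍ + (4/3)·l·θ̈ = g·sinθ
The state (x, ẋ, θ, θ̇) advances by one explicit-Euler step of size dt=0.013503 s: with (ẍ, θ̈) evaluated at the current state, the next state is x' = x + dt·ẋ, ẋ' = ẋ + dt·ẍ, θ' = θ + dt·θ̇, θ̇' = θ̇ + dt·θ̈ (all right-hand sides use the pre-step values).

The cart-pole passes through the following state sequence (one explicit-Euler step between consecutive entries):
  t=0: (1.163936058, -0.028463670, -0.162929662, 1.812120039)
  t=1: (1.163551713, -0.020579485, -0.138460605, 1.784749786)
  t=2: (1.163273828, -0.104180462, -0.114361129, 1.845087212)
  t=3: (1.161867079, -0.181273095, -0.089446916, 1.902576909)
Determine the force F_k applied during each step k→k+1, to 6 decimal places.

step 0→1:
  ẍ = (ẋ'−ẋ)/dt = (-0.020579485−-0.028463670)/0.013503 = 0.583884
  θ̈ = (θ̇'−θ̇)/dt = (1.784749786−1.812120039)/0.013503 = -2.026976
  sinθ=-0.162210, cosθ=0.986756
  F = (M+m)·ẍ + m·l·cosθ·θ̈ − m·l·sinθ·θ̇² = 1.277811 + -0.542600 − -0.144501 = 0.879713
step 1→2:
  ẍ = (ẋ'−ẋ)/dt = (-0.104180462−-0.020579485)/0.013503 = -6.191289
  θ̈ = (θ̇'−θ̇)/dt = (1.845087212−1.784749786)/0.013503 = 4.468446
  sinθ=-0.138019, cosθ=0.990430
  F = (M+m)·ẍ + m·l·cosθ·θ̈ − m·l·sinθ·θ̇² = -13.549438 + 1.200608 − -0.119265 = -12.229565
step 2→3:
  ẍ = (ẋ'−ẋ)/dt = (-0.181273095−-0.104180462)/0.013503 = -5.709297
  θ̈ = (θ̇'−θ̇)/dt = (1.902576909−1.845087212)/0.013503 = 4.257550
  sinθ=-0.114112, cosθ=0.993468
  F = (M+m)·ẍ + m·l·cosθ·θ̈ − m·l·sinθ·θ̇² = -12.494613 + 1.147452 − -0.105387 = -11.241774

F_0 = 0.879713 N
F_1 = -12.229565 N
F_2 = -11.241774 N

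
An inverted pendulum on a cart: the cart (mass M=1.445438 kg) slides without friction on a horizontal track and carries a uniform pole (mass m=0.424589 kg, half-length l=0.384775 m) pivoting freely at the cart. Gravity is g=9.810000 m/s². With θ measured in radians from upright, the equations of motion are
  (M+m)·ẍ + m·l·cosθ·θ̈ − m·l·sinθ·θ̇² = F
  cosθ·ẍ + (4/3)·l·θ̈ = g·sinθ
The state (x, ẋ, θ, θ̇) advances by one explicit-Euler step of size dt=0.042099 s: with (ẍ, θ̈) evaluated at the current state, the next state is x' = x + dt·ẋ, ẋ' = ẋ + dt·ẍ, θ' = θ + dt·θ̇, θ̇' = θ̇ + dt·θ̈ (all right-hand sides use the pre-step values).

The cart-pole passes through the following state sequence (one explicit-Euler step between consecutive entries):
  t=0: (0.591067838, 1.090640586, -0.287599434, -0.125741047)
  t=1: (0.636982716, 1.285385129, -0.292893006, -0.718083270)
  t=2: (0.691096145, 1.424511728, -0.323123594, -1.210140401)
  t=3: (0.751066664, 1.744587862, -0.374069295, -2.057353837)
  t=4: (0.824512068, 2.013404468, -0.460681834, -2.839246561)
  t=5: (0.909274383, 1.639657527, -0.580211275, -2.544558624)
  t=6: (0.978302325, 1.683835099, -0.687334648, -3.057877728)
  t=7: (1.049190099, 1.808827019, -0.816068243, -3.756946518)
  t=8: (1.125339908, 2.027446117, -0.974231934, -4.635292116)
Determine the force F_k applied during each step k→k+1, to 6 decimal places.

F_0 = 6.446979 N
F_1 = 4.376113 N
F_2 = 11.176082 N
F_3 = 9.369022 N
F_4 = -14.991906 N
F_5 = 0.876229 N
F_6 = 4.424494 N
F_7 = 9.055613 N

step 0→1:
  ẍ = (ẋ'−ẋ)/dt = (1.285385129−1.090640586)/0.042099 = 4.625871
  θ̈ = (θ̇'−θ̇)/dt = (-0.718083270−-0.125741047)/0.042099 = -14.070221
  sinθ=-0.283651, cosθ=0.958928
  F = (M+m)·ẍ + m·l·cosθ·θ̈ − m·l·sinθ·θ̇² = 8.650504 + -2.204257 − -0.000733 = 6.446979
step 1→2:
  ẍ = (ẋ'−ẋ)/dt = (1.424511728−1.285385129)/0.042099 = 3.304748
  θ̈ = (θ̇'−θ̇)/dt = (-1.210140401−-0.718083270)/0.042099 = -11.688095
  sinθ=-0.288723, cosθ=0.957413
  F = (M+m)·ẍ + m·l·cosθ·θ̈ − m·l·sinθ·θ̇² = 6.179969 + -1.828178 − -0.024322 = 4.376113
step 2→3:
  ẍ = (ẋ'−ẋ)/dt = (1.744587862−1.424511728)/0.042099 = 7.602939
  θ̈ = (θ̇'−θ̇)/dt = (-2.057353837−-1.210140401)/0.042099 = -20.124313
  sinθ=-0.317530, cosθ=0.948248
  F = (M+m)·ẍ + m·l·cosθ·θ̈ − m·l·sinθ·θ̇² = 14.217701 + -3.117588 − -0.075968 = 11.176082
step 3→4:
  ẍ = (ẋ'−ẋ)/dt = (2.013404468−1.744587862)/0.042099 = 6.385344
  θ̈ = (θ̇'−θ̇)/dt = (-2.839246561−-2.057353837)/0.042099 = -18.572715
  sinθ=-0.365406, cosθ=0.930848
  F = (M+m)·ẍ + m·l·cosθ·θ̈ − m·l·sinθ·θ̇² = 11.940766 + -2.824423 − -0.252679 = 9.369022
step 4→5:
  ẍ = (ẋ'−ẋ)/dt = (1.639657527−2.013404468)/0.042099 = -8.877810
  θ̈ = (θ̇'−θ̇)/dt = (-2.544558624−-2.839246561)/0.042099 = 6.999880
  sinθ=-0.444559, cosθ=0.895750
  F = (M+m)·ẍ + m·l·cosθ·θ̈ − m·l·sinθ·θ̇² = -16.601745 + 1.024360 − -0.585479 = -14.991906
step 5→6:
  ẍ = (ẋ'−ẋ)/dt = (1.683835099−1.639657527)/0.042099 = 1.049373
  θ̈ = (θ̇'−θ̇)/dt = (-3.057877728−-2.544558624)/0.042099 = -12.193142
  sinθ=-0.548201, cosθ=0.836347
  F = (M+m)·ẍ + m·l·cosθ·θ̈ − m·l·sinθ·θ̇² = 1.962357 + -1.666010 − -0.579883 = 0.876229
step 6→7:
  ẍ = (ẋ'−ẋ)/dt = (1.808827019−1.683835099)/0.042099 = 2.969000
  θ̈ = (θ̇'−θ̇)/dt = (-3.756946518−-3.057877728)/0.042099 = -16.605354
  sinθ=-0.634479, cosθ=0.772940
  F = (M+m)·ẍ + m·l·cosθ·θ̈ − m·l·sinθ·θ̇² = 5.552110 + -2.096860 − -0.969244 = 4.424494
step 7→8:
  ẍ = (ẋ'−ẋ)/dt = (2.027446117−1.808827019)/0.042099 = 5.192976
  θ̈ = (θ̇'−θ̇)/dt = (-4.635292116−-3.756946518)/0.042099 = -20.863811
  sinθ=-0.728458, cosθ=0.685091
  F = (M+m)·ẍ + m·l·cosθ·θ̈ − m·l·sinθ·θ̇² = 9.711005 + -2.335163 − -1.679771 = 9.055613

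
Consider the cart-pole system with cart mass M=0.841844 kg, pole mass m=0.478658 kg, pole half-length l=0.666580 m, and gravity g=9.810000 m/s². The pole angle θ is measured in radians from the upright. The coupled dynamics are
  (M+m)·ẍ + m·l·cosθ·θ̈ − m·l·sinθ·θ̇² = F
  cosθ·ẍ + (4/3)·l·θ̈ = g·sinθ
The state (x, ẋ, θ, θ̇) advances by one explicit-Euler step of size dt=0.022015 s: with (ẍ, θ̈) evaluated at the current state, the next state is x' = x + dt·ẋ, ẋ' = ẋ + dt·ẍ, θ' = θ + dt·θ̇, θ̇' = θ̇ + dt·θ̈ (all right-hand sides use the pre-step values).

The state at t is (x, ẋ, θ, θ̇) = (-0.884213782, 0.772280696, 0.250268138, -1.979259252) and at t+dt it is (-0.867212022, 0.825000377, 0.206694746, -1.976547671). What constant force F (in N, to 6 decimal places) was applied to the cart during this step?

F = 2.890742 N

ẍ = (ẋ'−ẋ)/dt = (0.825000377−0.772280696)/0.022015 = 2.394716
θ̈ = (θ̇'−θ̇)/dt = (-1.976547671−-1.979259252)/0.022015 = 0.123170
sinθ=0.247664, cosθ=0.968846
F = (M+m)·ẍ + m·l·cosθ·θ̈ − m·l·sinθ·θ̇² = 3.162228 + 0.038075 − 0.309560 = 2.890742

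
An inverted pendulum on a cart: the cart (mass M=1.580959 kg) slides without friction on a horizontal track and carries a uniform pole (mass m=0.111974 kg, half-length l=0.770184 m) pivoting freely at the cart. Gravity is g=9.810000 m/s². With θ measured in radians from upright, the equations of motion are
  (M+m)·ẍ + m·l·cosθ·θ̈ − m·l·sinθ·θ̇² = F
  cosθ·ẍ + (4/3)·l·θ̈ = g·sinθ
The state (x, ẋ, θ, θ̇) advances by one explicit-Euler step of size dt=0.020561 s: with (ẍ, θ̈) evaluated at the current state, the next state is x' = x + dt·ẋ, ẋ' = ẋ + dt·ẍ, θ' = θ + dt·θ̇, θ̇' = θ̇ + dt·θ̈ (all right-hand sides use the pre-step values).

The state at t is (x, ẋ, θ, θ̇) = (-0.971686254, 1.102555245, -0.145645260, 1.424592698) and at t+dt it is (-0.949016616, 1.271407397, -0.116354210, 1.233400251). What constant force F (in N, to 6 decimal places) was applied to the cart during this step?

ẍ = (ẋ'−ẋ)/dt = (1.271407397−1.102555245)/0.020561 = 8.212254
θ̈ = (θ̇'−θ̇)/dt = (1.233400251−1.424592698)/0.020561 = -9.298791
sinθ=-0.145131, cosθ=0.989412
F = (M+m)·ẍ + m·l·cosθ·θ̈ − m·l·sinθ·θ̇² = 13.902796 + -0.793443 − -0.025401 = 13.134754

F = 13.134754 N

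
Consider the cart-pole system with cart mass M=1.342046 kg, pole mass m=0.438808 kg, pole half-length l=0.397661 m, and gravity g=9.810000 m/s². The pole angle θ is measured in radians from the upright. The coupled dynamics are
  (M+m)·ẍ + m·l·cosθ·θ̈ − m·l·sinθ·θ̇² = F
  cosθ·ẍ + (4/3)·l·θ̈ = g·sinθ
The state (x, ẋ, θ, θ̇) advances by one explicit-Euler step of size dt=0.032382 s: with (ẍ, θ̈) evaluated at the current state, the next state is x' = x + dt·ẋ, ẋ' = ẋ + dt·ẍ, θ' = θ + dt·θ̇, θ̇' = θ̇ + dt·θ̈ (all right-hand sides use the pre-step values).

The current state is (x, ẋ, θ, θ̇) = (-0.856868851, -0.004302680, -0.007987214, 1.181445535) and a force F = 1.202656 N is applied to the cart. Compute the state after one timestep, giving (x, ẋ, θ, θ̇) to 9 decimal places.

(-0.857008180, 0.023054571, 0.030270355, 1.125065297)

sinθ=-0.007987129, cosθ=0.999968102
temp = (F + m·l·θ̇²·sinθ)/(M+m) = (1.202656 + -0.001945385)/1.780854 = 0.674233045
θ̈ = (g·sinθ − cosθ·temp)/(l·(4/3 − m·cos²θ/(M+m))) = -1.741098081
ẍ = temp − m·l·θ̈·cosθ/(M+m) = 0.844828951
Euler: x'=-0.856868851+0.032382·-0.004302680=-0.857008180, ẋ'=-0.004302680+0.032382·0.844828951=0.023054571
       θ'=-0.007987214+0.032382·1.181445535=0.030270355, θ̇'=1.181445535+0.032382·-1.741098081=1.125065297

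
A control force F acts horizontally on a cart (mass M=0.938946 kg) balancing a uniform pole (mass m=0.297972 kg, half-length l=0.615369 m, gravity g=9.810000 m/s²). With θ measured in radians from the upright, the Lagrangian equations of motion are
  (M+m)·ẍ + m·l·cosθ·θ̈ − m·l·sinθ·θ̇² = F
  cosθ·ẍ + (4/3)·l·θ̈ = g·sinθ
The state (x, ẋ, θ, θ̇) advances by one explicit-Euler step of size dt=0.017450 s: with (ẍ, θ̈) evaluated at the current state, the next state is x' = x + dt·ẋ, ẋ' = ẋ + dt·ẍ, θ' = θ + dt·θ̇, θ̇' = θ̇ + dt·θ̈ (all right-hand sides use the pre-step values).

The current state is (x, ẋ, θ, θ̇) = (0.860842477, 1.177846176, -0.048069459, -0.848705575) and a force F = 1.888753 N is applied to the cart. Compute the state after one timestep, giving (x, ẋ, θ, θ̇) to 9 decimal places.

(0.881395893, 1.212052937, -0.062879371, -0.900373142)

sinθ=-0.048050949, cosθ=0.998844886
temp = (F + m·l·θ̇²·sinθ)/(M+m) = (1.888753 + -0.006346396)/1.236918 = 1.521852382
θ̈ = (g·sinθ − cosθ·temp)/(l·(4/3 − m·cos²θ/(M+m))) = -2.960892116
ẍ = temp − m·l·θ̈·cosθ/(M+m) = 1.960272823
Euler: x'=0.860842477+0.017450·1.177846176=0.881395893, ẋ'=1.177846176+0.017450·1.960272823=1.212052937
       θ'=-0.048069459+0.017450·-0.848705575=-0.062879371, θ̇'=-0.848705575+0.017450·-2.960892116=-0.900373142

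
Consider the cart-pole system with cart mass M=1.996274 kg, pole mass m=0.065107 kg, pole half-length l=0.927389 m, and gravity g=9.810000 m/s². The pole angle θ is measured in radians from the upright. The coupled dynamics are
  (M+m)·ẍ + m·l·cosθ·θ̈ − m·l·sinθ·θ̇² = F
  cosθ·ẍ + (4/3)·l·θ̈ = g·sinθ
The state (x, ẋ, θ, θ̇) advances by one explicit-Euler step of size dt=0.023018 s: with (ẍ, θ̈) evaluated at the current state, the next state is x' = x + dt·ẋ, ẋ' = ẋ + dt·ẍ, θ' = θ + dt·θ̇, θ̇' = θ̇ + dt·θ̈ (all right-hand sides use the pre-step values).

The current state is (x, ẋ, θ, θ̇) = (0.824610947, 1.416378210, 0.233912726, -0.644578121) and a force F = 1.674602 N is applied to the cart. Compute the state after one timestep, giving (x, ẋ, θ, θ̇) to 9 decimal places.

sinθ=0.231785459, cosθ=0.972766931
temp = (F + m·l·θ̇²·sinθ)/(M+m) = (1.674602 + 0.005814695)/2.061381 = 0.815189766
θ̈ = (g·sinθ − cosθ·temp)/(l·(4/3 − m·cos²θ/(M+m))) = 1.225036295
ẍ = temp − m·l·θ̈·cosθ/(M+m) = 0.780284648
Euler: x'=0.824610947+0.023018·1.416378210=0.857213141, ẋ'=1.416378210+0.023018·0.780284648=1.434338802
       θ'=0.233912726+0.023018·-0.644578121=0.219075827, θ̇'=-0.644578121+0.023018·1.225036295=-0.616380236

(0.857213141, 1.434338802, 0.219075827, -0.616380236)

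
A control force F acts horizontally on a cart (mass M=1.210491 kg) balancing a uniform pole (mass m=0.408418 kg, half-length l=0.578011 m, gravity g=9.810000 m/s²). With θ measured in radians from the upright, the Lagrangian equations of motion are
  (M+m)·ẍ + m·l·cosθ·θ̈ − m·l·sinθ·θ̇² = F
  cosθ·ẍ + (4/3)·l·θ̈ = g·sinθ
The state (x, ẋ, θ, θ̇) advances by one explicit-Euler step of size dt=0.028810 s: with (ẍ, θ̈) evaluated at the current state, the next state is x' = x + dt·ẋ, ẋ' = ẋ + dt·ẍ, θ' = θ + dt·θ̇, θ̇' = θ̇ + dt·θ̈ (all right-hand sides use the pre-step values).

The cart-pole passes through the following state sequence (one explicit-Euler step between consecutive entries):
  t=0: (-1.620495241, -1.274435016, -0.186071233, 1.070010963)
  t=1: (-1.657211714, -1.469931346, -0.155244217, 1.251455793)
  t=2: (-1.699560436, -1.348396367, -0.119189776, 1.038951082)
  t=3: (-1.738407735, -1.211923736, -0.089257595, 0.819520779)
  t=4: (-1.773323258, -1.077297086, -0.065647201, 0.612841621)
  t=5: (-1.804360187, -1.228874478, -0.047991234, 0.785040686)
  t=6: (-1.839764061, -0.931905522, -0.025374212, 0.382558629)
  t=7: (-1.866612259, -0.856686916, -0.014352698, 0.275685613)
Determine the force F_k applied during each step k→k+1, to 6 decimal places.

step 0→1:
  ẍ = (ẋ'−ẋ)/dt = (-1.469931346−-1.274435016)/0.028810 = -6.785711
  θ̈ = (θ̇'−θ̇)/dt = (1.251455793−1.070010963)/0.028810 = 6.297981
  sinθ=-0.184999, cosθ=0.982739
  F = (M+m)·ẍ + m·l·cosθ·θ̈ − m·l·sinθ·θ̇² = -10.985448 + 1.461101 − -0.050002 = -9.474345
step 1→2:
  ẍ = (ẋ'−ẋ)/dt = (-1.348396367−-1.469931346)/0.028810 = 4.218500
  θ̈ = (θ̇'−θ̇)/dt = (1.038951082−1.251455793)/0.028810 = -7.376075
  sinθ=-0.154621, cosθ=0.987974
  F = (M+m)·ẍ + m·l·cosθ·θ̈ − m·l·sinθ·θ̇² = 6.829367 + -1.720330 − -0.057166 = 5.166204
step 2→3:
  ẍ = (ẋ'−ẋ)/dt = (-1.211923736−-1.348396367)/0.028810 = 4.736988
  θ̈ = (θ̇'−θ̇)/dt = (0.819520779−1.038951082)/0.028810 = -7.616463
  sinθ=-0.118908, cosθ=0.992905
  F = (M+m)·ẍ + m·l·cosθ·θ̈ − m·l·sinθ·θ̇² = 7.668753 + -1.785263 − -0.030300 = 5.913790
step 3→4:
  ẍ = (ẋ'−ẋ)/dt = (-1.077297086−-1.211923736)/0.028810 = 4.672914
  θ̈ = (θ̇'−θ̇)/dt = (0.612841621−0.819520779)/0.028810 = -7.173869
  sinθ=-0.089139, cosθ=0.996019
  F = (M+m)·ẍ + m·l·cosθ·θ̈ − m·l·sinθ·θ̇² = 7.565022 + -1.686794 − -0.014133 = 5.892361
step 4→5:
  ẍ = (ẋ'−ẋ)/dt = (-1.228874478−-1.077297086)/0.028810 = -5.261277
  θ̈ = (θ̇'−θ̇)/dt = (0.785040686−0.612841621)/0.028810 = 5.977059
  sinθ=-0.065600, cosθ=0.997846
  F = (M+m)·ẍ + m·l·cosθ·θ̈ − m·l·sinθ·θ̇² = -8.517529 + 1.407966 − -0.005816 = -7.103747
step 5→6:
  ẍ = (ẋ'−ẋ)/dt = (-0.931905522−-1.228874478)/0.028810 = 10.307843
  θ̈ = (θ̇'−θ̇)/dt = (0.382558629−0.785040686)/0.028810 = -13.970221
  sinθ=-0.047973, cosθ=0.998849
  F = (M+m)·ẍ + m·l·cosθ·θ̈ − m·l·sinθ·θ̇² = 16.687460 + -3.294154 − -0.006979 = 13.400285
step 6→7:
  ẍ = (ẋ'−ẋ)/dt = (-0.856686916−-0.931905522)/0.028810 = 2.610851
  θ̈ = (θ̇'−θ̇)/dt = (0.275685613−0.382558629)/0.028810 = -3.709581
  sinθ=-0.025371, cosθ=0.999678
  F = (M+m)·ẍ + m·l·cosθ·θ̈ − m·l·sinθ·θ̇² = 4.226730 + -0.875439 − -0.000877 = 3.352167

F_0 = -9.474345 N
F_1 = 5.166204 N
F_2 = 5.913790 N
F_3 = 5.892361 N
F_4 = -7.103747 N
F_5 = 13.400285 N
F_6 = 3.352167 N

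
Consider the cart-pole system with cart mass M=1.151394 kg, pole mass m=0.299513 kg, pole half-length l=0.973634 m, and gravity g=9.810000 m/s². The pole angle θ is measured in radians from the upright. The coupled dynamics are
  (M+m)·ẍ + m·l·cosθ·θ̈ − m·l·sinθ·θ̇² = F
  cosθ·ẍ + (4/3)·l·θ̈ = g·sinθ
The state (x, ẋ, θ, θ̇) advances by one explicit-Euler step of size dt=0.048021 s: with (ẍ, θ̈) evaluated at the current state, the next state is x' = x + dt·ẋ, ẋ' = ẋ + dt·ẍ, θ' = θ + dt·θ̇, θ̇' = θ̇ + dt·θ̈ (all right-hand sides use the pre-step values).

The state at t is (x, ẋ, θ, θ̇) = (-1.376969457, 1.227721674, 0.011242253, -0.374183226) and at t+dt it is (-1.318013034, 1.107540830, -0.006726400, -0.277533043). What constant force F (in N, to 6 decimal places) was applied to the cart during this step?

F = -3.044716 N

ẍ = (ẋ'−ẋ)/dt = (1.107540830−1.227721674)/0.048021 = -2.502673
θ̈ = (θ̇'−θ̇)/dt = (-0.277533043−-0.374183226)/0.048021 = 2.012665
sinθ=0.011242, cosθ=0.999937
F = (M+m)·ẍ + m·l·cosθ·θ̈ − m·l·sinθ·θ̇² = -3.631145 + 0.586888 − 0.000459 = -3.044716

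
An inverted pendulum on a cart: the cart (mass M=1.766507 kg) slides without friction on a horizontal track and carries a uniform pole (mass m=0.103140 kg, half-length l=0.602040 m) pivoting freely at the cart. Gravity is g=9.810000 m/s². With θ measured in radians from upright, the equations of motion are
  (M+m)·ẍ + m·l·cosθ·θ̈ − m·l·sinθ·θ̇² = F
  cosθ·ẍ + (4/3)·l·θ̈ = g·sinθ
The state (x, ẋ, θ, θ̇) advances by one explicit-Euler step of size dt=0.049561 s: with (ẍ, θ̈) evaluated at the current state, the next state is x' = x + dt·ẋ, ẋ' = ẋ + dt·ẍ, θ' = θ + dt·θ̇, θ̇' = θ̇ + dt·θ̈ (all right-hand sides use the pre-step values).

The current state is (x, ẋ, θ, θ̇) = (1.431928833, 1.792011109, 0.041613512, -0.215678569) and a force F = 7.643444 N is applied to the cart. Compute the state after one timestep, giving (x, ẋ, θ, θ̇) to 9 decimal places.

(1.520742696, 2.002485322, 0.030924266, -0.452455559)

sinθ=0.041601503, cosθ=0.999134283
temp = (F + m·l·θ̇²·sinθ)/(M+m) = (7.643444 + 0.000120164)/1.869647 = 4.088239205
θ̈ = (g·sinθ − cosθ·temp)/(l·(4/3 − m·cos²θ/(M+m))) = -4.777486138
ẍ = temp − m·l·θ̈·cosθ/(M+m) = 4.246770918
Euler: x'=1.431928833+0.049561·1.792011109=1.520742696, ẋ'=1.792011109+0.049561·4.246770918=2.002485322
       θ'=0.041613512+0.049561·-0.215678569=0.030924266, θ̇'=-0.215678569+0.049561·-4.777486138=-0.452455559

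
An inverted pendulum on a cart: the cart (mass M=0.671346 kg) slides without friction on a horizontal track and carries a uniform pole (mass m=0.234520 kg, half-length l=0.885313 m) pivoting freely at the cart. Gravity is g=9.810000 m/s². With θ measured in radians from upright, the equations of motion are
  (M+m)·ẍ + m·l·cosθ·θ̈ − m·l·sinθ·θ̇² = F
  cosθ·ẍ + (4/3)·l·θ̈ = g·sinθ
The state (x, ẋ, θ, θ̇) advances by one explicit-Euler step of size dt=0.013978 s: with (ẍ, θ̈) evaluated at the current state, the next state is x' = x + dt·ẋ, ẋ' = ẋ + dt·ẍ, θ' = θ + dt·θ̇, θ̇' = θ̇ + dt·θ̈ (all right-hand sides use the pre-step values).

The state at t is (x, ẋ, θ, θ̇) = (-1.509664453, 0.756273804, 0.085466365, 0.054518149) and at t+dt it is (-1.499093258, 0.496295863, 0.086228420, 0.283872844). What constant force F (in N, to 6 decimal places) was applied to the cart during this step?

F = -13.454019 N

ẍ = (ẋ'−ẋ)/dt = (0.496295863−0.756273804)/0.013978 = -18.599080
θ̈ = (θ̇'−θ̇)/dt = (0.283872844−0.054518149)/0.013978 = 16.408263
sinθ=0.085362, cosθ=0.996350
F = (M+m)·ẍ + m·l·cosθ·θ̈ − m·l·sinθ·θ̇² = -16.848274 + 3.394308 − 0.000053 = -13.454019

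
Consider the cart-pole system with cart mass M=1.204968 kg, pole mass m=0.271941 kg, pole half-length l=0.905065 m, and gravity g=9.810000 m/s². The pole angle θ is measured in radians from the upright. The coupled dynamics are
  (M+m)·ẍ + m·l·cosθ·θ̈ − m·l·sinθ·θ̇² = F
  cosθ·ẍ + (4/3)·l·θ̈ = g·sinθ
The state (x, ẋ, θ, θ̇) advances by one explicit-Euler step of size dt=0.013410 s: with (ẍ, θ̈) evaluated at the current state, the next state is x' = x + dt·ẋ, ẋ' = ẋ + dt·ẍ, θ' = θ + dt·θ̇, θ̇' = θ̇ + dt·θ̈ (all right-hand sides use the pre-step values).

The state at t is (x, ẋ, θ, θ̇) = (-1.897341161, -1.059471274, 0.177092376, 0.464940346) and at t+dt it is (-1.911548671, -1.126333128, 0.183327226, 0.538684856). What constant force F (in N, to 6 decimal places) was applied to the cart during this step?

F = -6.040874 N

ẍ = (ẋ'−ẋ)/dt = (-1.126333128−-1.059471274)/0.013410 = -4.985970
θ̈ = (θ̇'−θ̇)/dt = (0.538684856−0.464940346)/0.013410 = 5.499218
sinθ=0.176168, cosθ=0.984360
F = (M+m)·ẍ + m·l·cosθ·θ̈ − m·l·sinθ·θ̇² = -7.363824 + 1.332323 − 0.009373 = -6.040874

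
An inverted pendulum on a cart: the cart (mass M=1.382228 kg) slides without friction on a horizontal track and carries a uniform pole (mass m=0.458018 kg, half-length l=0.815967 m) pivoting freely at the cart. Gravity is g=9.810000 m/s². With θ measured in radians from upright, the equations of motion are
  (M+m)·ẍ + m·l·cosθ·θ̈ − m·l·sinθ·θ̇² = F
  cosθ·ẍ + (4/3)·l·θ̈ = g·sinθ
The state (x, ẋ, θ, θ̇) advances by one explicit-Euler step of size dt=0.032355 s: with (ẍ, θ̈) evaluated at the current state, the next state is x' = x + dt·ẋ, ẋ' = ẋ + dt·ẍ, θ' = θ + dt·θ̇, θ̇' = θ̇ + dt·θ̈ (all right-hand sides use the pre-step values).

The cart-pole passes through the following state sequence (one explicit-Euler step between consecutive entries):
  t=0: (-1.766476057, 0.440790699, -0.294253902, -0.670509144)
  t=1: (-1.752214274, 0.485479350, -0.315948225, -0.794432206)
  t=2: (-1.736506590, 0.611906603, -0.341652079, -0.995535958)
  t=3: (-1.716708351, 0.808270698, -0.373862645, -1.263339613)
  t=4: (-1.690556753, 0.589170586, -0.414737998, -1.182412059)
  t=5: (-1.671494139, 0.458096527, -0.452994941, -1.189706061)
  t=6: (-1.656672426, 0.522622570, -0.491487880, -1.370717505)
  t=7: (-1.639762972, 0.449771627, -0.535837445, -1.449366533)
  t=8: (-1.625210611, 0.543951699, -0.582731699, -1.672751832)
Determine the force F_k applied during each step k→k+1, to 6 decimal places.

F_0 = 1.220582 N
F_1 = 5.056116 N
F_2 = 8.378074 N
F_3 = -11.373641 N
F_4 = -7.321626 N
F_5 = 2.021586 N
F_6 = -4.613064 N
F_7 = 3.538843 N

step 0→1:
  ẍ = (ẋ'−ẋ)/dt = (0.485479350−0.440790699)/0.032355 = 1.381198
  θ̈ = (θ̇'−θ̇)/dt = (-0.794432206−-0.670509144)/0.032355 = -3.830105
  sinθ=-0.290026, cosθ=0.957019
  F = (M+m)·ẍ + m·l·cosθ·θ̈ − m·l·sinθ·θ̇² = 2.541743 + -1.369892 − -0.048731 = 1.220582
step 1→2:
  ẍ = (ẋ'−ẋ)/dt = (0.611906603−0.485479350)/0.032355 = 3.907503
  θ̈ = (θ̇'−θ̇)/dt = (-0.995535958−-0.794432206)/0.032355 = -6.215539
  sinθ=-0.310718, cosθ=0.950502
  F = (M+m)·ẍ + m·l·cosθ·θ̈ − m·l·sinθ·θ̇² = 7.190766 + -2.207939 − -0.073288 = 5.056116
step 2→3:
  ẍ = (ẋ'−ẋ)/dt = (0.808270698−0.611906603)/0.032355 = 6.069049
  θ̈ = (θ̇'−θ̇)/dt = (-1.263339613−-0.995535958)/0.032355 = -8.277041
  sinθ=-0.335044, cosθ=0.942202
  F = (M+m)·ẍ + m·l·cosθ·θ̈ − m·l·sinθ·θ̇² = 11.168544 + -2.914570 − -0.124100 = 8.378074
step 3→4:
  ẍ = (ẋ'−ẋ)/dt = (0.589170586−0.808270698)/0.032355 = -6.771754
  θ̈ = (θ̇'−θ̇)/dt = (-1.182412059−-1.263339613)/0.032355 = 2.501238
  sinθ=-0.365214, cosθ=0.930924
  F = (M+m)·ẍ + m·l·cosθ·θ̈ − m·l·sinθ·θ̇² = -12.461694 + 0.870210 − -0.217843 = -11.373641
step 4→5:
  ẍ = (ẋ'−ẋ)/dt = (0.458096527−0.589170586)/0.032355 = -4.051122
  θ̈ = (θ̇'−θ̇)/dt = (-1.189706061−-1.182412059)/0.032355 = -0.225437
  sinθ=-0.402950, cosθ=0.915222
  F = (M+m)·ẍ + m·l·cosθ·θ̈ − m·l·sinθ·θ̇² = -7.455061 + -0.077109 − -0.210545 = -7.321626
step 5→6:
  ẍ = (ẋ'−ẋ)/dt = (0.522622570−0.458096527)/0.032355 = 1.994314
  θ̈ = (θ̇'−θ̇)/dt = (-1.370717505−-1.189706061)/0.032355 = -5.594543
  sinθ=-0.437660, cosθ=0.899140
  F = (M+m)·ẍ + m·l·cosθ·θ̈ − m·l·sinθ·θ̇² = 3.670029 + -1.879954 − -0.231511 = 2.021586
step 6→7:
  ẍ = (ẋ'−ẋ)/dt = (0.449771627−0.522622570)/0.032355 = -2.251613
  θ̈ = (θ̇'−θ̇)/dt = (-1.449366533−-1.370717505)/0.032355 = -2.430815
  sinθ=-0.471938, cosθ=0.881632
  F = (M+m)·ẍ + m·l·cosθ·θ̈ − m·l·sinθ·θ̇² = -4.143522 + -0.800929 − -0.331388 = -4.613064
step 7→8:
  ẍ = (ẋ'−ẋ)/dt = (0.543951699−0.449771627)/0.032355 = 2.910835
  θ̈ = (θ̇'−θ̇)/dt = (-1.672751832−-1.449366533)/0.032355 = -6.904197
  sinθ=-0.510561, cosθ=0.859841
  F = (M+m)·ẍ + m·l·cosθ·θ̈ − m·l·sinθ·θ̇² = 5.356653 + -2.218639 − -0.400829 = 3.538843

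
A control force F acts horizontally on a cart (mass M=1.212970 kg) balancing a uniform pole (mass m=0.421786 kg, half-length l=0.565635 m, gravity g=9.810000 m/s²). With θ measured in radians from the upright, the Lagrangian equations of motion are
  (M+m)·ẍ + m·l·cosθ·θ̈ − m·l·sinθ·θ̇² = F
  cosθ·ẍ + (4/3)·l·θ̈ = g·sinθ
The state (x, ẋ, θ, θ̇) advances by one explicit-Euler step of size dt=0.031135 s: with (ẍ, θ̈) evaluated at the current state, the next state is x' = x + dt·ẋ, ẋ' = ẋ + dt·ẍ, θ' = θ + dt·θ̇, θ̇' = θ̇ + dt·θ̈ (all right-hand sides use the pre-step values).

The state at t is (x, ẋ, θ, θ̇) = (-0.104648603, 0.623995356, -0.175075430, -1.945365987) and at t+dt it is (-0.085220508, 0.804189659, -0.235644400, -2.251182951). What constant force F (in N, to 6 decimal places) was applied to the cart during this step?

ẍ = (ẋ'−ẋ)/dt = (0.804189659−0.623995356)/0.031135 = 5.787516
θ̈ = (θ̇'−θ̇)/dt = (-2.251182951−-1.945365987)/0.031135 = -9.822289
sinθ=-0.174182, cosθ=0.984713
F = (M+m)·ẍ + m·l·cosθ·θ̈ − m·l·sinθ·θ̇² = 9.461176 + -2.307549 − -0.157266 = 7.310893

F = 7.310893 N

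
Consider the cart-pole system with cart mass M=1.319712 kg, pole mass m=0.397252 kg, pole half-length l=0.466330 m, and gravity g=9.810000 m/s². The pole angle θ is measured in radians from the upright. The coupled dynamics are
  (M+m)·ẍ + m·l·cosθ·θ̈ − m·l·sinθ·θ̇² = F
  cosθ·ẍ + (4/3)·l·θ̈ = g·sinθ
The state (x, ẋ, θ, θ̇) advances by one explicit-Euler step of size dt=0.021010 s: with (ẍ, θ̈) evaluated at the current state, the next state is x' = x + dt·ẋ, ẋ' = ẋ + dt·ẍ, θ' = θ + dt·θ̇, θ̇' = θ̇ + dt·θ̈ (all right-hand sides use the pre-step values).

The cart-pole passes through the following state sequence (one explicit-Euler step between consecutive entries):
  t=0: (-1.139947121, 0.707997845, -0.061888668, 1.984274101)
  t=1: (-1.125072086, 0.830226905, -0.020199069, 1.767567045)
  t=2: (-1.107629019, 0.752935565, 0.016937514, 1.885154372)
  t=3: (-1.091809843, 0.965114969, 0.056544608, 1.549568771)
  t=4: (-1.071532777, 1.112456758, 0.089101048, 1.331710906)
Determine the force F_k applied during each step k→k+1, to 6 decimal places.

F_0 = 8.126724 N
F_1 = -5.268071 N
F_2 = 14.369902 N
F_3 = 10.097982 N

step 0→1:
  ẍ = (ẋ'−ẋ)/dt = (0.830226905−0.707997845)/0.021010 = 5.817661
  θ̈ = (θ̇'−θ̇)/dt = (1.767567045−1.984274101)/0.021010 = -10.314472
  sinθ=-0.061849, cosθ=0.998086
  F = (M+m)·ẍ + m·l·cosθ·θ̈ − m·l·sinθ·θ̇² = 9.988715 + -1.907103 − -0.045112 = 8.126724
step 1→2:
  ẍ = (ẋ'−ẋ)/dt = (0.752935565−0.830226905)/0.021010 = -3.678788
  θ̈ = (θ̇'−θ̇)/dt = (1.885154372−1.767567045)/0.021010 = 5.596731
  sinθ=-0.020198, cosθ=0.999796
  F = (M+m)·ẍ + m·l·cosθ·θ̈ − m·l·sinθ·θ̇² = -6.316347 + 1.036586 − -0.011690 = -5.268071
step 2→3:
  ẍ = (ẋ'−ẋ)/dt = (0.965114969−0.752935565)/0.021010 = 10.098972
  θ̈ = (θ̇'−θ̇)/dt = (1.549568771−1.885154372)/0.021010 = -15.972661
  sinθ=0.016937, cosθ=0.999857
  F = (M+m)·ẍ + m·l·cosθ·θ̈ − m·l·sinθ·θ̇² = 17.339572 + -2.958519 − 0.011150 = 14.369902
step 3→4:
  ẍ = (ẋ'−ẋ)/dt = (1.112456758−0.965114969)/0.021010 = 7.012936
  θ̈ = (θ̇'−θ̇)/dt = (1.331710906−1.549568771)/0.021010 = -10.369246
  sinθ=0.056514, cosθ=0.998402
  F = (M+m)·ẍ + m·l·cosθ·θ̈ − m·l·sinθ·θ̇² = 12.040959 + -1.917838 − 0.025139 = 10.097982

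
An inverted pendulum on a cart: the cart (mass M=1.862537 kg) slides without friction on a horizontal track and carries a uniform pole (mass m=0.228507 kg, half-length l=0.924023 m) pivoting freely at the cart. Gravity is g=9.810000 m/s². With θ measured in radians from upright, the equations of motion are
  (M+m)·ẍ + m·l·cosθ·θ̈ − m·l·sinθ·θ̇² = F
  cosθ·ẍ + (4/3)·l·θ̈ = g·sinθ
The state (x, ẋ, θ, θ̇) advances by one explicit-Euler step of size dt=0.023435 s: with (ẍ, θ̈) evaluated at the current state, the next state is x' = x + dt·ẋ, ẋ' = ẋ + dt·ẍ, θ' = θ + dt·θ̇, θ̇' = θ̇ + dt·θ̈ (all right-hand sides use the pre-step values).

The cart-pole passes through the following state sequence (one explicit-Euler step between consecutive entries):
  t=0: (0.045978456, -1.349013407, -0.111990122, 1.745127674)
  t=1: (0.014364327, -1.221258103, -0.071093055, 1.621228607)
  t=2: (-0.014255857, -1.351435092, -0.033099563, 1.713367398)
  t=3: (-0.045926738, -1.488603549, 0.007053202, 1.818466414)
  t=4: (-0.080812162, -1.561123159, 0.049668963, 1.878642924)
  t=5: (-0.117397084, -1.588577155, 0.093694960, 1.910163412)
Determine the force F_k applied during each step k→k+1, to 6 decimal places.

step 0→1:
  ẍ = (ẋ'−ẋ)/dt = (-1.221258103−-1.349013407)/0.023435 = 5.451474
  θ̈ = (θ̇'−θ̇)/dt = (1.621228607−1.745127674)/0.023435 = -5.286924
  sinθ=-0.111756, cosθ=0.993736
  F = (M+m)·ẍ + m·l·cosθ·θ̈ − m·l·sinθ·θ̇² = 11.399273 + -1.109318 − -0.071863 = 10.361818
step 1→2:
  ẍ = (ẋ'−ẋ)/dt = (-1.351435092−-1.221258103)/0.023435 = -5.554811
  θ̈ = (θ̇'−θ̇)/dt = (1.713367398−1.621228607)/0.023435 = 3.931674
  sinθ=-0.071033, cosθ=0.997474
  F = (M+m)·ẍ + m·l·cosθ·θ̈ − m·l·sinθ·θ̇² = -11.615354 + 0.828059 − -0.039421 = -10.747873
step 2→3:
  ẍ = (ẋ'−ẋ)/dt = (-1.488603549−-1.351435092)/0.023435 = -5.853145
  θ̈ = (θ̇'−θ̇)/dt = (1.818466414−1.713367398)/0.023435 = 4.484703
  sinθ=-0.033094, cosθ=0.999452
  F = (M+m)·ẍ + m·l·cosθ·θ̈ − m·l·sinθ·θ̇² = -12.239184 + 0.946407 − -0.020513 = -11.272264
step 3→4:
  ẍ = (ẋ'−ẋ)/dt = (-1.561123159−-1.488603549)/0.023435 = -3.094500
  θ̈ = (θ̇'−θ̇)/dt = (1.878642924−1.818466414)/0.023435 = 2.567805
  sinθ=0.007053, cosθ=0.999975
  F = (M+m)·ẍ + m·l·cosθ·θ̈ − m·l·sinθ·θ̇² = -6.470736 + 0.542168 − 0.004925 = -5.933493
step 4→5:
  ẍ = (ẋ'−ẋ)/dt = (-1.588577155−-1.561123159)/0.023435 = -1.171495
  θ̈ = (θ̇'−θ̇)/dt = (1.910163412−1.878642924)/0.023435 = 1.345018
  sinθ=0.049649, cosθ=0.998767
  F = (M+m)·ẍ + m·l·cosθ·θ̈ − m·l·sinθ·θ̇² = -2.449649 + 0.283644 − 0.036998 = -2.203002

F_0 = 10.361818 N
F_1 = -10.747873 N
F_2 = -11.272264 N
F_3 = -5.933493 N
F_4 = -2.203002 N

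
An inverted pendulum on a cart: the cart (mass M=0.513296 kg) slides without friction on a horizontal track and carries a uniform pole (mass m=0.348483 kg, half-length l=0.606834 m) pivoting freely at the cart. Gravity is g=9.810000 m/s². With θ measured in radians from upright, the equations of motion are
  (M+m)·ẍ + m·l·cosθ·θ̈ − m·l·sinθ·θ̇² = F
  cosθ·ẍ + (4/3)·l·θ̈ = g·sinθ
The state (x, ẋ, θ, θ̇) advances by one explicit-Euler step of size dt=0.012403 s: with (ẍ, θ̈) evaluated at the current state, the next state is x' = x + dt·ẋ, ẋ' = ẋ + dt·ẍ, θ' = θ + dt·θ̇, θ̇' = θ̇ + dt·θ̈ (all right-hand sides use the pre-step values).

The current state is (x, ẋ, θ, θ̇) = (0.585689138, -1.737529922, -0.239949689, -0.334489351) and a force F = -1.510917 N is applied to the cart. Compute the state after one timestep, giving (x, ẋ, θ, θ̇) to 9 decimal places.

sinθ=-0.237653757, cosθ=0.971349933
temp = (F + m·l·θ̇²·sinθ)/(M+m) = (-1.510917 + -0.005622905)/0.861779 = -1.759778209
θ̈ = (g·sinθ − cosθ·temp)/(l·(4/3 − m·cos²θ/(M+m))) = -1.076942790
ẍ = temp − m·l·θ̈·cosθ/(M+m) = -1.503079348
Euler: x'=0.585689138+0.012403·-1.737529922=0.564138554, ẋ'=-1.737529922+0.012403·-1.503079348=-1.756172615
       θ'=-0.239949689+0.012403·-0.334489351=-0.244098360, θ̇'=-0.334489351+0.012403·-1.076942790=-0.347846672

(0.564138554, -1.756172615, -0.244098360, -0.347846672)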